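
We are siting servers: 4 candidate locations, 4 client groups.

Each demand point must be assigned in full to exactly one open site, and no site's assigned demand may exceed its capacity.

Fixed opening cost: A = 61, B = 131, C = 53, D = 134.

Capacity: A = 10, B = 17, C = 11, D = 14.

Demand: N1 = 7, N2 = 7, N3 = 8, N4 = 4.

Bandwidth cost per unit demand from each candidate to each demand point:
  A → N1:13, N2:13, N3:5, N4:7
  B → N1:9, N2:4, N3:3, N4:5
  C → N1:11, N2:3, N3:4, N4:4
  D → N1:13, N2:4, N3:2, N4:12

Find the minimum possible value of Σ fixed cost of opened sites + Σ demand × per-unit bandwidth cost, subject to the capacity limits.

Open {B, C}; cheapest assignment that respects the capacities:
  B (cap 17, load 15): N1, N3 — cost 7×9 + 8×3 = 87
  C (cap 11, load 11): N2, N4 — cost 7×3 + 4×4 = 37
  Shipping 124, fixed 184 → total 308.
  Any other capacity-feasible assignment to {B, C} ships for at least 124.
Compare {A, B, C}: its best feasible assignment gives total 369.
Compare {A, C, D}: its best feasible assignment gives total 392.
Every other set of open sites that can feasibly serve all demand totals ≥ 369 even under its best assignment. Minimum: 308.

308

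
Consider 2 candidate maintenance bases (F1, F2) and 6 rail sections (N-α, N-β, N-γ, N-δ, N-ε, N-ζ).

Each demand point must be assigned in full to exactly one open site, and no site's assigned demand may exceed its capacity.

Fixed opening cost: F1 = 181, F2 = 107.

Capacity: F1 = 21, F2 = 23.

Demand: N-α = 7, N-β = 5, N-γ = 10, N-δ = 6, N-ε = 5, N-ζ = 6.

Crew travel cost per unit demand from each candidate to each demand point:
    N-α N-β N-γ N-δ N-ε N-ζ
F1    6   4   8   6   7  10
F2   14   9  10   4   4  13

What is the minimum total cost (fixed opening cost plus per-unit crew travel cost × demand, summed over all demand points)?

Open {F1, F2}; cheapest assignment that respects the capacities:
  F1 (cap 21, load 18): N-α, N-β, N-ζ — cost 7×6 + 5×4 + 6×10 = 122
  F2 (cap 23, load 21): N-γ, N-δ, N-ε — cost 10×10 + 6×4 + 5×4 = 144
  Shipping 266, fixed 288 → total 554.
  Any other capacity-feasible assignment to {F1, F2} ships for at least 266.
Total demand is 39 and no other set of sites has combined capacity ≥ 39, so {F1, F2} is the only feasible choice of open sites. Minimum: 554.

554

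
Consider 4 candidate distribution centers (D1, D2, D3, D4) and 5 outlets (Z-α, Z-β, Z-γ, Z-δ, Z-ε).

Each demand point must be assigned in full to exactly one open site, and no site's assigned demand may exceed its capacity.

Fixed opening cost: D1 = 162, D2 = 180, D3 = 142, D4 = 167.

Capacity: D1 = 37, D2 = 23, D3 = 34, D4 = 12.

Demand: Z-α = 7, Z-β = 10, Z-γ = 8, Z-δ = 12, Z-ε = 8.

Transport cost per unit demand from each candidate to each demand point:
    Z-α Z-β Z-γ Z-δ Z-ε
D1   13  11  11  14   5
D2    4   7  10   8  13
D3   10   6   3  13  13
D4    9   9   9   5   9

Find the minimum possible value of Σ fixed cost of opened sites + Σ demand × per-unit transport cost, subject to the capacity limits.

Open {D3, D4}; cheapest assignment that respects the capacities:
  D3 (cap 34, load 33): Z-α, Z-β, Z-γ, Z-ε — cost 7×10 + 10×6 + 8×3 + 8×13 = 258
  D4 (cap 12, load 12): Z-δ — cost 12×5 = 60
  Shipping 318, fixed 309 → total 627.
  Any other capacity-feasible assignment to {D3, D4} ships for at least 318.
Compare {D2, D3}: its best feasible assignment gives total 634.
Compare {D1, D3}: its best feasible assignment gives total 666.
Every other set of open sites that can feasibly serve all demand totals ≥ 634 even under its best assignment. Minimum: 627.

627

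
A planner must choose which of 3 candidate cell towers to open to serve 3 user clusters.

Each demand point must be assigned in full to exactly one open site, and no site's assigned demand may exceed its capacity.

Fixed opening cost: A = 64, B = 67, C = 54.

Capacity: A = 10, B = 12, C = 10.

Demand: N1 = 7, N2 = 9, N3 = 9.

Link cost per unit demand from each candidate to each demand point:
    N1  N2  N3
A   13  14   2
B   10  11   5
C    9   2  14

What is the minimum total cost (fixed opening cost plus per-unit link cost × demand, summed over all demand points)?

Open {A, B, C}; cheapest assignment that respects the capacities:
  A (cap 10, load 9): N3 — cost 9×2 = 18
  B (cap 12, load 7): N1 — cost 7×10 = 70
  C (cap 10, load 9): N2 — cost 9×2 = 18
  Shipping 106, fixed 185 → total 291.
  Any other capacity-feasible assignment to {A, B, C} ships for at least 106.
Total demand is 25 and no other set of sites has combined capacity ≥ 25, so {A, B, C} is the only feasible choice of open sites. Minimum: 291.

291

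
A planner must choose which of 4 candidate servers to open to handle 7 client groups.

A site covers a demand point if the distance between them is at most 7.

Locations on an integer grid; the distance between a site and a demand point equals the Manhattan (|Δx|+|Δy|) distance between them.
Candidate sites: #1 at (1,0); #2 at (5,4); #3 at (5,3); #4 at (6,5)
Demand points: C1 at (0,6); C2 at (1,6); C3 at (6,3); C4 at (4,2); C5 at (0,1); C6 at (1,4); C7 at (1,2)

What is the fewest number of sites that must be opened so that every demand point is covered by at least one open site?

Coverage sets (demand points within 7 of each site):
  #1: {C1, C2, C4, C5, C6, C7}
  #2: {C1, C2, C3, C4, C6, C7}
  #3: {C2, C3, C4, C5, C6, C7}
  #4: {C1, C2, C3, C4, C6}
No single site covers all 7 demand points.
But {#1, #2} covers everything, so the minimum is 2.

2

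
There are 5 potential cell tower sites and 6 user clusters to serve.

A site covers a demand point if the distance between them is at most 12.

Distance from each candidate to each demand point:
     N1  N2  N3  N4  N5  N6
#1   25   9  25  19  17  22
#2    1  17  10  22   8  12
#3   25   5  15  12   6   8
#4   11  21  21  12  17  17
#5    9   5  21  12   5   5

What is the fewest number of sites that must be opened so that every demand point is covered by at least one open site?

2

Coverage sets (demand points within 12 of each site):
  #1: {N2}
  #2: {N1, N3, N5, N6}
  #3: {N2, N4, N5, N6}
  #4: {N1, N4}
  #5: {N1, N2, N4, N5, N6}
No single site covers all 6 demand points.
But {#2, #3} covers everything, so the minimum is 2.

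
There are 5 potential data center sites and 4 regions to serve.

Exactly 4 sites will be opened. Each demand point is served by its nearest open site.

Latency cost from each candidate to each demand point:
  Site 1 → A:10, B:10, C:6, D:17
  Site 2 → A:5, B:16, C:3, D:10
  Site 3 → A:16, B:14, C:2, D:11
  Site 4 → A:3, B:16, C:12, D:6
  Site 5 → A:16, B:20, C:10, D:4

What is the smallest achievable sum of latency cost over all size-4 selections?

19

Open {Site 1, Site 3, Site 4, Site 5}.
  A→Site 4 3, B→Site 1 10, C→Site 3 2, D→Site 5 4  ⇒ total 19.
Compare {Site 1, Site 2, Site 4, Site 5}: total 20.
Compare {Site 1, Site 2, Site 3, Site 4}: total 21.
No size-4 selection does better; minimum is 19.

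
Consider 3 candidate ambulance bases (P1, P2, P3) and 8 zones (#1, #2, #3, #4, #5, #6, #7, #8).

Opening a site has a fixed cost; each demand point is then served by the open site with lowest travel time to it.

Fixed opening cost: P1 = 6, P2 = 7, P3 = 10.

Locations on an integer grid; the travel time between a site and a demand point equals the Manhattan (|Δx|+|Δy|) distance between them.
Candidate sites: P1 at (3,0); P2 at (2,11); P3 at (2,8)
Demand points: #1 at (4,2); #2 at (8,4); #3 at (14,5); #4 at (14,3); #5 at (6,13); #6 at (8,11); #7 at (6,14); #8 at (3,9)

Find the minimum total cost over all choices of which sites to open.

Open {P1, P2}: assign each demand point to its cheapest open site.
  #1→P1 3, #2→P1 9, #3→P1 16, #4→P1 14, #5→P2 6, #6→P2 6, #7→P2 7, #8→P2 3
  travel time 64, fixed 13 → total 77.
Compare {P1, P2, P3}: travel time 62 + fixed 23 = 85.
Compare {P1, P3}: travel time 71 + fixed 16 = 87.
Compare {P2, P3}: travel time 71 + fixed 17 = 88.
All other subsets cost ≥ 85. Minimum total cost: 77.

77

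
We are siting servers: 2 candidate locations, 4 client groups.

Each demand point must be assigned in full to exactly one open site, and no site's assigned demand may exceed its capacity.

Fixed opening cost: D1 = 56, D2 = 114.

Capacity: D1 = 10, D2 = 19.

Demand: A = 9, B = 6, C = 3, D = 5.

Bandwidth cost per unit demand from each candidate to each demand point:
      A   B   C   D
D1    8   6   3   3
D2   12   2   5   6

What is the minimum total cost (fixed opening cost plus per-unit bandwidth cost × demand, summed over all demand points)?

Open {D1, D2}; cheapest assignment that respects the capacities:
  D1 (cap 10, load 9): A — cost 9×8 = 72
  D2 (cap 19, load 14): B, C, D — cost 6×2 + 3×5 + 5×6 = 57
  Shipping 129, fixed 170 → total 299.
  Any other capacity-feasible assignment to {D1, D2} ships for at least 129.
Total demand is 23 and no other set of sites has combined capacity ≥ 23, so {D1, D2} is the only feasible choice of open sites. Minimum: 299.

299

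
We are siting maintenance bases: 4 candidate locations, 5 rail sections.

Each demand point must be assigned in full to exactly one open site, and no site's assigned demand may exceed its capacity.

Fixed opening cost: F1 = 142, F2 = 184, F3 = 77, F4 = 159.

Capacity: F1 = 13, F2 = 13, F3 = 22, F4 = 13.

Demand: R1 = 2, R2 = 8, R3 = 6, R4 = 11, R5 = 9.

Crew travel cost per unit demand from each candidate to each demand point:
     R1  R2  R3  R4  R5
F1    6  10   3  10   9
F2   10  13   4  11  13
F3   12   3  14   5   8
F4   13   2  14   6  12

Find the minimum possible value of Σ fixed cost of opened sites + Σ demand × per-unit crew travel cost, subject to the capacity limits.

Open {F1, F3, F4}; cheapest assignment that respects the capacities:
  F1 (cap 13, load 8): R1, R3 — cost 2×6 + 6×3 = 30
  F3 (cap 22, load 20): R4, R5 — cost 11×5 + 9×8 = 127
  F4 (cap 13, load 8): R2 — cost 8×2 = 16
  Shipping 173, fixed 378 → total 551.
  Any other capacity-feasible assignment to {F1, F3, F4} ships for at least 173.
Compare {F1, F2, F3}: its best feasible assignment gives total 599.
Compare {F2, F3, F4}: its best feasible assignment gives total 607.
Every other set of open sites that can feasibly serve all demand totals ≥ 599 even under its best assignment. Minimum: 551.

551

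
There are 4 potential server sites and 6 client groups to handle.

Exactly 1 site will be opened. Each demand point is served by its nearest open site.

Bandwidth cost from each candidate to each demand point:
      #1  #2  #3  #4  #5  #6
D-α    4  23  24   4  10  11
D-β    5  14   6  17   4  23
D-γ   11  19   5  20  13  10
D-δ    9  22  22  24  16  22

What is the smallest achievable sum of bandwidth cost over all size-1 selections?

Open {D-β}.
  #1→D-β 5, #2→D-β 14, #3→D-β 6, #4→D-β 17, #5→D-β 4, #6→D-β 23  ⇒ total 69.
Compare {D-α}: total 76.
Compare {D-γ}: total 78.
No size-1 selection does better; minimum is 69.

69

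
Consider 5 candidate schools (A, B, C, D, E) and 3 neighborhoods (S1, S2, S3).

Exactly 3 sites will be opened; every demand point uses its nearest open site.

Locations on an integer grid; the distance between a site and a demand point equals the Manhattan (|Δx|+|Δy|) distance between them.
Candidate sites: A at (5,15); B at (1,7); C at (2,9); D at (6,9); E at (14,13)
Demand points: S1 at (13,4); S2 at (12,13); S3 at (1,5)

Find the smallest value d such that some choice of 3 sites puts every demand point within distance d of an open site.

10

Open {A, B, E}.
  Farthest demand point is S1 at distance 10 (to E); all others are ≤ 10.
With {A, C, E} the worst case is 10.
With {A, D, E} the worst case is 10.
No size-3 selection achieves below 10.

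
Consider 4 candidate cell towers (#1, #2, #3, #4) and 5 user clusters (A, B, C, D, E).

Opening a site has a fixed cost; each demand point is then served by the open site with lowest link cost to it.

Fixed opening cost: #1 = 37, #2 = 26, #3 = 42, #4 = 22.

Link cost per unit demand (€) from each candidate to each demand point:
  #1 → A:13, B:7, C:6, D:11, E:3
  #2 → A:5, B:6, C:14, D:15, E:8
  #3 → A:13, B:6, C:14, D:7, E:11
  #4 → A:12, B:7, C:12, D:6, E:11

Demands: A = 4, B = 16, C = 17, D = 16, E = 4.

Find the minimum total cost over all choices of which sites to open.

411

Open {#1, #2, #4}: assign each demand point to its cheapest open site.
  A→#2 4×5=20, B→#2 16×6=96, C→#1 17×6=102, D→#4 16×6=96, E→#1 4×3=12
  link cost 326, fixed 85 → total 411.
Compare {#1, #4}: link cost 370 + fixed 59 = 429.
Compare {#1, #2, #3}: link cost 342 + fixed 105 = 447.
Compare {#1, #3}: link cost 374 + fixed 79 = 453.
All other subsets cost ≥ 429. Minimum total cost: 411.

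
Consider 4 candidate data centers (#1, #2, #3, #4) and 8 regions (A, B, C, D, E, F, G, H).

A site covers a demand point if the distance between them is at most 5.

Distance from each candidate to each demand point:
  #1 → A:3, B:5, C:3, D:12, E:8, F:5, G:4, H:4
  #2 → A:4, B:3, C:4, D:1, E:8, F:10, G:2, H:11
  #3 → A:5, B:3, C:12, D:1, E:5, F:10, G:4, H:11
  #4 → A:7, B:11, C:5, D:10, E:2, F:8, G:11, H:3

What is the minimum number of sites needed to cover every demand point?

Coverage sets (demand points within 5 of each site):
  #1: {A, B, C, F, G, H}
  #2: {A, B, C, D, G}
  #3: {A, B, D, E, G}
  #4: {C, E, H}
No single site covers all 8 demand points.
But {#1, #3} covers everything, so the minimum is 2.

2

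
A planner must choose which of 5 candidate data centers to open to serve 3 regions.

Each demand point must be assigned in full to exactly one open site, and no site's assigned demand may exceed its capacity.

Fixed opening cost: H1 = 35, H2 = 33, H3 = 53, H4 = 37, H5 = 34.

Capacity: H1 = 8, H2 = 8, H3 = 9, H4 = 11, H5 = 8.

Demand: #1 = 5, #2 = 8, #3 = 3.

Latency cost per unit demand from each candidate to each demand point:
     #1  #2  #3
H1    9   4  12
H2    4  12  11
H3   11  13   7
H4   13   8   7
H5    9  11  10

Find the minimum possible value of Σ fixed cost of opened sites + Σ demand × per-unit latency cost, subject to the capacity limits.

Open {H1, H2}; cheapest assignment that respects the capacities:
  H1 (cap 8, load 8): #2 — cost 8×4 = 32
  H2 (cap 8, load 8): #1, #3 — cost 5×4 + 3×11 = 53
  Shipping 85, fixed 68 → total 153.
  Any other capacity-feasible assignment to {H1, H2} ships for at least 85.
Compare {H2, H4}: its best feasible assignment gives total 175.
Compare {H1, H5}: its best feasible assignment gives total 176.
Every other set of open sites that can feasibly serve all demand totals ≥ 175 even under its best assignment. Minimum: 153.

153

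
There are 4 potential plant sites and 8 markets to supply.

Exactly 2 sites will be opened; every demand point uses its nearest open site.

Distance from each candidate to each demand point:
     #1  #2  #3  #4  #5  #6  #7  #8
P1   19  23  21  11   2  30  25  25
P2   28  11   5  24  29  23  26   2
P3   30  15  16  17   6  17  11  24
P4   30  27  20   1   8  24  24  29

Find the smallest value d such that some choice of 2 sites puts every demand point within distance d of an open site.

Open {P1, P3}.
  Farthest demand point is #8 at distance 24 (to P3); all others are ≤ 24.
With {P1, P2} the worst case is 25.
With {P1, P4} the worst case is 25.
No size-2 selection achieves below 24.

24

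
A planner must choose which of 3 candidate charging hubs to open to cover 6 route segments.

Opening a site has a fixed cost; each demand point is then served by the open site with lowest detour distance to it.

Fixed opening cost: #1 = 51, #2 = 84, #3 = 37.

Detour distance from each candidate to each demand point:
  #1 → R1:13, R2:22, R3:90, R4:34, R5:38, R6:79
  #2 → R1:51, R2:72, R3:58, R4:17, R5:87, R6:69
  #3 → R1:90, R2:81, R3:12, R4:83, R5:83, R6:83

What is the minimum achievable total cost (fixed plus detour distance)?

Open {#1, #3}: assign each demand point to its cheapest open site.
  R1→#1 13, R2→#1 22, R3→#3 12, R4→#1 34, R5→#1 38, R6→#1 79
  detour distance 198, fixed 88 → total 286.
Compare {#1}: detour distance 276 + fixed 51 = 327.
Compare {#1, #2, #3}: detour distance 171 + fixed 172 = 343.
Compare {#1, #2}: detour distance 217 + fixed 135 = 352.
All other subsets cost ≥ 327. Minimum total cost: 286.

286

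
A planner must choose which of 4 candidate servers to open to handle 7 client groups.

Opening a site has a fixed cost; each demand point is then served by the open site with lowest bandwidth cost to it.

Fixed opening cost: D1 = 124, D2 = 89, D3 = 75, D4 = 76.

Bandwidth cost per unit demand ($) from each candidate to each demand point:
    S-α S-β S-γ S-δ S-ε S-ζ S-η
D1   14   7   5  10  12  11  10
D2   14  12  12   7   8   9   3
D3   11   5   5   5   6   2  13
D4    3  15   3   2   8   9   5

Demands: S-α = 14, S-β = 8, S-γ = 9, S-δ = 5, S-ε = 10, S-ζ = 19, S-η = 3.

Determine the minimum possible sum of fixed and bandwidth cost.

Open {D3, D4}: assign each demand point to its cheapest open site.
  S-α→D4 14×3=42, S-β→D3 8×5=40, S-γ→D4 9×3=27, S-δ→D4 5×2=10, S-ε→D3 10×6=60, S-ζ→D3 19×2=38, S-η→D4 3×5=15
  bandwidth cost 232, fixed 151 → total 383.
Compare {D2, D3, D4}: bandwidth cost 226 + fixed 240 = 466.
Compare {D3}: bandwidth cost 401 + fixed 75 = 476.
Compare {D1, D3, D4}: bandwidth cost 232 + fixed 275 = 507.
All other subsets cost ≥ 466. Minimum total cost: 383.

383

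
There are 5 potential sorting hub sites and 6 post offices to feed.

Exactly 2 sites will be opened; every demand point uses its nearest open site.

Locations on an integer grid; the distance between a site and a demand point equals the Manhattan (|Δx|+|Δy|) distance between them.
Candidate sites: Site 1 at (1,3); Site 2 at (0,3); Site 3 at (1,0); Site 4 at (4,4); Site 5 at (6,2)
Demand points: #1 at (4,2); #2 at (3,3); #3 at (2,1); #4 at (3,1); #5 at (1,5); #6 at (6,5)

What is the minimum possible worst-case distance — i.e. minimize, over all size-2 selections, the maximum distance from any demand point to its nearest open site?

Open {Site 1, Site 4}.
  Farthest demand point is #4 at distance 4 (to Site 1); all others are ≤ 4.
With {Site 1, Site 5} the worst case is 4.
With {Site 2, Site 4} the worst case is 4.
No size-2 selection achieves below 4.

4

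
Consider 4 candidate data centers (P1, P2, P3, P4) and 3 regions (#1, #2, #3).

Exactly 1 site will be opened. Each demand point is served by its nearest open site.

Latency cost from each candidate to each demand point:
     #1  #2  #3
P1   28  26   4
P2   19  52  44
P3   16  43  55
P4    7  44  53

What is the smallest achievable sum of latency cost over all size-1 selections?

58

Open {P1}.
  #1→P1 28, #2→P1 26, #3→P1 4  ⇒ total 58.
Compare {P4}: total 104.
Compare {P3}: total 114.
No size-1 selection does better; minimum is 58.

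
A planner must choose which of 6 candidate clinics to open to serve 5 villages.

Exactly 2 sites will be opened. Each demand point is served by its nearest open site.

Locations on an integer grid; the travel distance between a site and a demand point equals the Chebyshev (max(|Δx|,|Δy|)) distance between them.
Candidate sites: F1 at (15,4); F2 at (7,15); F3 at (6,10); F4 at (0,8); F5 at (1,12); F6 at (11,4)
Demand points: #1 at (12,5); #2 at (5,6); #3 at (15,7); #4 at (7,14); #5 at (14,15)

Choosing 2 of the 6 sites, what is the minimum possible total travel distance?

Open {F2, F6}.
  #1→F6 1, #2→F6 6, #3→F6 4, #4→F2 1, #5→F2 7  ⇒ total 19.
Compare {F3, F6}: total 21.
Compare {F1, F3}: total 22.
No size-2 selection does better; minimum is 19.

19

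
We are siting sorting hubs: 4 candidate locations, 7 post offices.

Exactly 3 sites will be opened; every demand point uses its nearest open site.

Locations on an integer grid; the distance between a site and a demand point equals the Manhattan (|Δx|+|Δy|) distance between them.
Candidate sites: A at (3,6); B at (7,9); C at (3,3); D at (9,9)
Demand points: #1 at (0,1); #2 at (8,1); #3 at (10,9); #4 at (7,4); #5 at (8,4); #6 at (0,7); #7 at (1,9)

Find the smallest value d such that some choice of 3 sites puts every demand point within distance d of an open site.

7

Open {A, B, C}.
  Farthest demand point is #2 at distance 7 (to C); all others are ≤ 7.
With {A, C, D} the worst case is 7.
With {B, C, D} the worst case is 7.
No size-3 selection achieves below 7.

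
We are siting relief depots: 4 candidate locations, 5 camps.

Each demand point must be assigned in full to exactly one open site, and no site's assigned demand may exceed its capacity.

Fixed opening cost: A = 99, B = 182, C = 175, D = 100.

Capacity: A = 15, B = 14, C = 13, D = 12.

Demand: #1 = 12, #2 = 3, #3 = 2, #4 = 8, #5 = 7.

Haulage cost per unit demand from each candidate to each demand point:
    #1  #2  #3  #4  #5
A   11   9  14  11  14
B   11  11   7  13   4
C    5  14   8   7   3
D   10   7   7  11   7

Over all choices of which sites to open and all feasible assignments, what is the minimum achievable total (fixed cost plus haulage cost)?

Open {A, C, D}; cheapest assignment that respects the capacities:
  A (cap 15, load 8): #4 — cost 8×11 = 88
  C (cap 13, load 12): #1 — cost 12×5 = 60
  D (cap 12, load 12): #2, #3, #5 — cost 3×7 + 2×7 + 7×7 = 84
  Shipping 232, fixed 374 → total 606.
  Any other capacity-feasible assignment to {A, C, D} ships for at least 232.
Compare {A, B, D}: its best feasible assignment gives total 658.
Compare {B, C, D}: its best feasible assignment gives total 668.
Every other set of open sites that can feasibly serve all demand totals ≥ 658 even under its best assignment. Minimum: 606.

606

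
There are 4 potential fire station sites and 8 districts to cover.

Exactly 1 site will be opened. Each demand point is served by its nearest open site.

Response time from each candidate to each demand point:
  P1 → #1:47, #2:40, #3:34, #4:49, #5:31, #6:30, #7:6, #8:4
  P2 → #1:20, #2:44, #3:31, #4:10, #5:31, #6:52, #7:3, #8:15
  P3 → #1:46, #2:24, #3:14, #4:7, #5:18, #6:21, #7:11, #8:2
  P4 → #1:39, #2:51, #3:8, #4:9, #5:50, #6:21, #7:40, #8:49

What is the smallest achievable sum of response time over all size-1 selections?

143

Open {P3}.
  #1→P3 46, #2→P3 24, #3→P3 14, #4→P3 7, #5→P3 18, #6→P3 21, #7→P3 11, #8→P3 2  ⇒ total 143.
Compare {P2}: total 206.
Compare {P1}: total 241.
No size-1 selection does better; minimum is 143.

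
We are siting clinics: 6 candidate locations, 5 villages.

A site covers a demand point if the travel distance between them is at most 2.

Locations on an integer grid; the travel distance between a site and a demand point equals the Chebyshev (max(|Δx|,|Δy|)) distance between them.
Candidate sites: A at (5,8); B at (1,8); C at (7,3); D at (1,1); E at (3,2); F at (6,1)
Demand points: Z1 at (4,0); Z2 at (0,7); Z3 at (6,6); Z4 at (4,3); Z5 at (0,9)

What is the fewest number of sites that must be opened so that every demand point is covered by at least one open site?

3

Coverage sets (demand points within 2 of each site):
  A: {Z3}
  B: {Z2, Z5}
  C: {}
  D: {}
  E: {Z1, Z4}
  F: {Z1, Z4}
No 2 sites suffice: every size-2 union leaves at least one demand point uncovered.
But {A, B, E} covers everything, so the minimum is 3.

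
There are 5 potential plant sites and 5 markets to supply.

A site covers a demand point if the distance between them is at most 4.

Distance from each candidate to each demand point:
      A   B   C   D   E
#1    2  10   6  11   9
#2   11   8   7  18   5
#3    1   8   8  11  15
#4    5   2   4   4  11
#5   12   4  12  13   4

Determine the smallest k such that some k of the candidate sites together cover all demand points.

Coverage sets (demand points within 4 of each site):
  #1: {A}
  #2: {}
  #3: {A}
  #4: {B, C, D}
  #5: {B, E}
No 2 sites suffice: every size-2 union leaves at least one demand point uncovered.
But {#1, #4, #5} covers everything, so the minimum is 3.

3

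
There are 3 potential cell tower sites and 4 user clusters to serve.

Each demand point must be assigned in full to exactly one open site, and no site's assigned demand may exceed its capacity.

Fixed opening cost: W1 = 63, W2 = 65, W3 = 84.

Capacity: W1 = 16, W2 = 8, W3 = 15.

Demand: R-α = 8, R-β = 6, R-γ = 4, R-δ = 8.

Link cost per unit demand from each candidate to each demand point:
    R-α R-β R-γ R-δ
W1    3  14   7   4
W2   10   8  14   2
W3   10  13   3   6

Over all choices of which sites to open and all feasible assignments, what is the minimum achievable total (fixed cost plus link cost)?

Open {W1, W3}; cheapest assignment that respects the capacities:
  W1 (cap 16, load 16): R-α, R-δ — cost 8×3 + 8×4 = 56
  W3 (cap 15, load 10): R-β, R-γ — cost 6×13 + 4×3 = 90
  Shipping 146, fixed 147 → total 293.
  Any other capacity-feasible assignment to {W1, W3} ships for at least 146.
Compare {W1, W2, W3}: its best feasible assignment gives total 328.
Every other set of open sites that can feasibly serve all demand totals ≥ 328 even under its best assignment. Minimum: 293.

293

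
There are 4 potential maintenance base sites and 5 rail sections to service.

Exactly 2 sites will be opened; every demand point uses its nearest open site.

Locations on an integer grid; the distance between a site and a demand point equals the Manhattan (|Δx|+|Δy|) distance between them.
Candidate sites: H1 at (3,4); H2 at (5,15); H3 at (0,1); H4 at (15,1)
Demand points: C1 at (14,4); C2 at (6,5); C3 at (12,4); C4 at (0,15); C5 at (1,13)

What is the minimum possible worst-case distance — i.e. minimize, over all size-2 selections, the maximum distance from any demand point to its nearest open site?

11

Open {H1, H2}.
  Farthest demand point is C1 at distance 11 (to H1); all others are ≤ 11.
With {H2, H4} the worst case is 11.
With {H1, H3} the worst case is 14.
No size-2 selection achieves below 11.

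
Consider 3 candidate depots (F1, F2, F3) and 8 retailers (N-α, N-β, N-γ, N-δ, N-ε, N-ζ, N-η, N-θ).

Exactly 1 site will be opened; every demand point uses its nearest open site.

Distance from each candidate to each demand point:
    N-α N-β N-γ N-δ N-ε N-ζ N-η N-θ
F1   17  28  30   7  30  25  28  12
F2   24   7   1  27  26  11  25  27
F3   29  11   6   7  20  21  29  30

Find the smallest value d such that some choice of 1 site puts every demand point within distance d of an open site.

27

Open {F2}.
  Farthest demand point is N-δ at distance 27 (to F2); all others are ≤ 27.
With {F1} the worst case is 30.
With {F3} the worst case is 30.
No size-1 selection achieves below 27.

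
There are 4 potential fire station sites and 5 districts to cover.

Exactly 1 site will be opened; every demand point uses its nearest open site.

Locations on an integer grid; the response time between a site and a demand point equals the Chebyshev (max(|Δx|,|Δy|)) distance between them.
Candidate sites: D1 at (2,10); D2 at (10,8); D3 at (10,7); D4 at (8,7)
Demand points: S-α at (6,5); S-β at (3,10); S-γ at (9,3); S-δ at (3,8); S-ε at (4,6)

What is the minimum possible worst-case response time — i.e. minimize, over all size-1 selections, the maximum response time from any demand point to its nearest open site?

5

Open {D4}.
  Farthest demand point is S-β at response time 5 (to D4); all others are ≤ 5.
With {D1} the worst case is 7.
With {D2} the worst case is 7.
No size-1 selection achieves below 5.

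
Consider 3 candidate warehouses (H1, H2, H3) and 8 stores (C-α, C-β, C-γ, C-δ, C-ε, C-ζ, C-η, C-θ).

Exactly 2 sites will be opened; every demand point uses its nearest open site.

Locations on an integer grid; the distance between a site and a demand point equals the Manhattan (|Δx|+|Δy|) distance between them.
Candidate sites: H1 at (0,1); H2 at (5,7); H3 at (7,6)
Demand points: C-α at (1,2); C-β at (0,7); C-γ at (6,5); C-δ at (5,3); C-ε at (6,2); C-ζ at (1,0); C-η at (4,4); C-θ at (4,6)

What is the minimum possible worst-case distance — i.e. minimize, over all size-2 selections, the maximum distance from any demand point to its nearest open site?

6

Open {H1, H2}.
  Farthest demand point is C-ε at distance 6 (to H2); all others are ≤ 6.
With {H1, H3} the worst case is 6.
With {H2, H3} the worst case is 11.
No size-2 selection achieves below 6.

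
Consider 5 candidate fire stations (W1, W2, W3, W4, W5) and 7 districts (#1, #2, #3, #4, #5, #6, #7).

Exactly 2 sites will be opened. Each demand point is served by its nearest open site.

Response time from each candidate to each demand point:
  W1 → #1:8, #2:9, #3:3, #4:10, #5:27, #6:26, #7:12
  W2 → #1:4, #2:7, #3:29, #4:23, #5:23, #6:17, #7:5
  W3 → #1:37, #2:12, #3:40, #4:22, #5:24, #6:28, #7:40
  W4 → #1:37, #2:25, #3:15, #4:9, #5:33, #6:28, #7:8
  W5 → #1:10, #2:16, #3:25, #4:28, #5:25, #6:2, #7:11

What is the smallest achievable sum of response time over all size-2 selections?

68

Open {W1, W5}.
  #1→W1 8, #2→W1 9, #3→W1 3, #4→W1 10, #5→W5 25, #6→W5 2, #7→W5 11  ⇒ total 68.
Compare {W1, W2}: total 69.
Compare {W2, W4}: total 80.
No size-2 selection does better; minimum is 68.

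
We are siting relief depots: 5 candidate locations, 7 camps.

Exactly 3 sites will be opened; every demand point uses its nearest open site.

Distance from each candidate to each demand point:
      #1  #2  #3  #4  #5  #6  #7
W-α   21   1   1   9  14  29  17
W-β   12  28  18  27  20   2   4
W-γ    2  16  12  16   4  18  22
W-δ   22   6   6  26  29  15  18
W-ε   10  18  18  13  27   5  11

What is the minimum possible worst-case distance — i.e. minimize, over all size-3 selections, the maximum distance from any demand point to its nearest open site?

9

Open {W-α, W-β, W-γ}.
  Farthest demand point is #4 at distance 9 (to W-α); all others are ≤ 9.
With {W-α, W-γ, W-ε} the worst case is 11.
With {W-γ, W-δ, W-ε} the worst case is 13.
No size-3 selection achieves below 9.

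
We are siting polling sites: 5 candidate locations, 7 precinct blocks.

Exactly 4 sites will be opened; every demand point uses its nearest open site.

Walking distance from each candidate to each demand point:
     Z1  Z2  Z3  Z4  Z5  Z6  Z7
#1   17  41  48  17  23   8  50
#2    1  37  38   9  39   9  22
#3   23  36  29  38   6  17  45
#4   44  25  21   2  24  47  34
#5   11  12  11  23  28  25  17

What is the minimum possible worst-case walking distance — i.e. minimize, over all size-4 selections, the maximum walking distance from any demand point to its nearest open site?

Open {#1, #2, #3, #5}.
  Farthest demand point is Z7 at walking distance 17 (to #5); all others are ≤ 17.
With {#1, #3, #4, #5} the worst case is 17.
With {#2, #3, #4, #5} the worst case is 17.
No size-4 selection achieves below 17.

17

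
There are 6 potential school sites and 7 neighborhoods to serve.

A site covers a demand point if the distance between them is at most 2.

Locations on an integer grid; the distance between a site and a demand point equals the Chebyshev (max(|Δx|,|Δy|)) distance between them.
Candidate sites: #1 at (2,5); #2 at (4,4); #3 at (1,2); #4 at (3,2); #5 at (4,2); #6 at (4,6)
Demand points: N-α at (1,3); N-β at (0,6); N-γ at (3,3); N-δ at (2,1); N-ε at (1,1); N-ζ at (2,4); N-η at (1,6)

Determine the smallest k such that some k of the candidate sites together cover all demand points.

2

Coverage sets (demand points within 2 of each site):
  #1: {N-α, N-β, N-γ, N-ζ, N-η}
  #2: {N-γ, N-ζ}
  #3: {N-α, N-γ, N-δ, N-ε, N-ζ}
  #4: {N-α, N-γ, N-δ, N-ε, N-ζ}
  #5: {N-γ, N-δ, N-ζ}
  #6: {N-ζ}
No single site covers all 7 demand points.
But {#1, #3} covers everything, so the minimum is 2.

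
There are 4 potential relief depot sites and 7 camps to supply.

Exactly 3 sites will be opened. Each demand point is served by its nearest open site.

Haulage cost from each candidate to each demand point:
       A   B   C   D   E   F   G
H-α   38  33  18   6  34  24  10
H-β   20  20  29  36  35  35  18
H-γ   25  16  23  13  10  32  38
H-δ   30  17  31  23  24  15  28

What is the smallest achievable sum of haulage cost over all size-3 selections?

Open {H-α, H-γ, H-δ}.
  A→H-γ 25, B→H-γ 16, C→H-α 18, D→H-α 6, E→H-γ 10, F→H-δ 15, G→H-α 10  ⇒ total 100.
Compare {H-α, H-β, H-γ}: total 104.
Compare {H-α, H-β, H-δ}: total 110.
No size-3 selection does better; minimum is 100.

100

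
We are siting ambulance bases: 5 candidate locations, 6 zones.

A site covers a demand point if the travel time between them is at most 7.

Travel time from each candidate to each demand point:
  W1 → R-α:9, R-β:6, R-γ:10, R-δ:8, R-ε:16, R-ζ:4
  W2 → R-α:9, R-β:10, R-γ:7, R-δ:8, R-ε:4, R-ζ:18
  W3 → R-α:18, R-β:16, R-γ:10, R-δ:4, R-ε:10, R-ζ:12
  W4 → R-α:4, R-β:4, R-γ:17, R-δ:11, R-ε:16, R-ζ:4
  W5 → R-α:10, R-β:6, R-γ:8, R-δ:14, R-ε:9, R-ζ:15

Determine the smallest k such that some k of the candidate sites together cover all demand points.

3

Coverage sets (demand points within 7 of each site):
  W1: {R-β, R-ζ}
  W2: {R-γ, R-ε}
  W3: {R-δ}
  W4: {R-α, R-β, R-ζ}
  W5: {R-β}
No 2 sites suffice: every size-2 union leaves at least one demand point uncovered.
But {W2, W3, W4} covers everything, so the minimum is 3.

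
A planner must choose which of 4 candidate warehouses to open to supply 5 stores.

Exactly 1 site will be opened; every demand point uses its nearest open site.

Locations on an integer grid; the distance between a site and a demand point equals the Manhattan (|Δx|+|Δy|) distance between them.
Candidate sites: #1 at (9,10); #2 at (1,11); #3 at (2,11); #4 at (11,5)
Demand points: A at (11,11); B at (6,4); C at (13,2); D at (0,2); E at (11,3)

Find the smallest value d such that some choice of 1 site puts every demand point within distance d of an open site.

Open {#4}.
  Farthest demand point is D at distance 14 (to #4); all others are ≤ 14.
With {#1} the worst case is 17.
With {#3} the worst case is 20.
No size-1 selection achieves below 14.

14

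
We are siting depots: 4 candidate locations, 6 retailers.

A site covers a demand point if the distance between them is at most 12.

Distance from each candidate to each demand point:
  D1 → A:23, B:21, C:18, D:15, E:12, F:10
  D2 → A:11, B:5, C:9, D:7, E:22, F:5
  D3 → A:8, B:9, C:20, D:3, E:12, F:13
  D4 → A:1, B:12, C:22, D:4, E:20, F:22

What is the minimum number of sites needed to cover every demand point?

Coverage sets (demand points within 12 of each site):
  D1: {E, F}
  D2: {A, B, C, D, F}
  D3: {A, B, D, E}
  D4: {A, B, D}
No single site covers all 6 demand points.
But {D1, D2} covers everything, so the minimum is 2.

2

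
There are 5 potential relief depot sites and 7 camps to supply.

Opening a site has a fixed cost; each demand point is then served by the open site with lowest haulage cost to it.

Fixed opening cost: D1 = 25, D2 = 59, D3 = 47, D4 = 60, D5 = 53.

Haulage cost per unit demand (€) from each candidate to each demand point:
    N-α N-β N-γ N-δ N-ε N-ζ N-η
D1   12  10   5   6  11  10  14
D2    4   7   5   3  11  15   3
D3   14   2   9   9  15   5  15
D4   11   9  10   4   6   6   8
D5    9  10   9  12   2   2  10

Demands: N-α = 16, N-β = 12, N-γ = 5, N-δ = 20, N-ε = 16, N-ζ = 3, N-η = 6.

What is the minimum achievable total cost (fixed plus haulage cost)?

388

Open {D2, D3, D5}: assign each demand point to its cheapest open site.
  N-α→D2 16×4=64, N-β→D3 12×2=24, N-γ→D2 5×5=25, N-δ→D2 20×3=60, N-ε→D5 16×2=32, N-ζ→D5 3×2=6, N-η→D2 6×3=18
  haulage cost 229, fixed 159 → total 388.
Compare {D2, D5}: haulage cost 289 + fixed 112 = 401.
Compare {D1, D2, D3, D5}: haulage cost 229 + fixed 184 = 413.
Compare {D1, D2, D5}: haulage cost 289 + fixed 137 = 426.
All other subsets cost ≥ 401. Minimum total cost: 388.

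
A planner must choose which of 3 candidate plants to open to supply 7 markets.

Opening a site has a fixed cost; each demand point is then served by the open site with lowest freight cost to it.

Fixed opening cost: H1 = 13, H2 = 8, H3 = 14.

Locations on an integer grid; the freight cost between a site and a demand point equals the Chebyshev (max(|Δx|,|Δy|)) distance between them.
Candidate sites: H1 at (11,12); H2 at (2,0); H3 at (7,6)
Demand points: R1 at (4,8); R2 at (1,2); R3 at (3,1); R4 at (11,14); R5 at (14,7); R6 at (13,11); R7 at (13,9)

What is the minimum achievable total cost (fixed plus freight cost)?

Open {H1, H2}: assign each demand point to its cheapest open site.
  R1→H1 7, R2→H2 2, R3→H2 1, R4→H1 2, R5→H1 5, R6→H1 2, R7→H1 3
  freight cost 22, fixed 21 → total 43.
Compare {H1}: freight cost 40 + fixed 13 = 53.
Compare {H1, H3}: freight cost 26 + fixed 27 = 53.
Compare {H1, H2, H3}: freight cost 18 + fixed 35 = 53.
All other subsets cost ≥ 53. Minimum total cost: 43.

43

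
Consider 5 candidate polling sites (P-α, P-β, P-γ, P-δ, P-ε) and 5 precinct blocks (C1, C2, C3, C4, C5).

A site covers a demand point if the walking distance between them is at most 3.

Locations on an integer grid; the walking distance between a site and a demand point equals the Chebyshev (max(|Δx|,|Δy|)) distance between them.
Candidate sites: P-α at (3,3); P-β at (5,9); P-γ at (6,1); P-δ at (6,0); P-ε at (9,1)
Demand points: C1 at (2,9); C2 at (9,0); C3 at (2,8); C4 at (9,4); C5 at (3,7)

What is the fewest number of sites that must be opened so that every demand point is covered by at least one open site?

Coverage sets (demand points within 3 of each site):
  P-α: {}
  P-β: {C1, C3, C5}
  P-γ: {C2, C4}
  P-δ: {C2}
  P-ε: {C2, C4}
No single site covers all 5 demand points.
But {P-β, P-γ} covers everything, so the minimum is 2.

2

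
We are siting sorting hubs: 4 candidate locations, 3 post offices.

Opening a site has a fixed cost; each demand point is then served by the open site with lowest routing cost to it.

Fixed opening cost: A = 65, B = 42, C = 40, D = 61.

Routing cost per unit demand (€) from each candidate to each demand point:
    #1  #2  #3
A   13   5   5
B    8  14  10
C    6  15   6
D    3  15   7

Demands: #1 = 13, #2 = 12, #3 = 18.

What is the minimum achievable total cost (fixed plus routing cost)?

315

Open {A, D}: assign each demand point to its cheapest open site.
  #1→D 13×3=39, #2→A 12×5=60, #3→A 18×5=90
  routing cost 189, fixed 126 → total 315.
Compare {A, C}: routing cost 228 + fixed 105 = 333.
Compare {A, C, D}: routing cost 189 + fixed 166 = 355.
Compare {A, B, D}: routing cost 189 + fixed 168 = 357.
All other subsets cost ≥ 333. Minimum total cost: 315.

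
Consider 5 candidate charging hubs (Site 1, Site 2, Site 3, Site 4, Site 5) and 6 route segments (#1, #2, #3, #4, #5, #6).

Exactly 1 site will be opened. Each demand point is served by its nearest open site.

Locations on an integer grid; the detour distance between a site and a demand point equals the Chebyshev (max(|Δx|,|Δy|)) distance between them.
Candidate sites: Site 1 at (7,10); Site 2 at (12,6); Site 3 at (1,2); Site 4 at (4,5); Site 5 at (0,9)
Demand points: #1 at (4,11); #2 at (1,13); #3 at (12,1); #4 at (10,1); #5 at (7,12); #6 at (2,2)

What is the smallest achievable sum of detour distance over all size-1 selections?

37

Open {Site 1}.
  #1→Site 1 3, #2→Site 1 6, #3→Site 1 9, #4→Site 1 9, #5→Site 1 2, #6→Site 1 8  ⇒ total 37.
Compare {Site 4}: total 38.
Compare {Site 5}: total 44.
No size-1 selection does better; minimum is 37.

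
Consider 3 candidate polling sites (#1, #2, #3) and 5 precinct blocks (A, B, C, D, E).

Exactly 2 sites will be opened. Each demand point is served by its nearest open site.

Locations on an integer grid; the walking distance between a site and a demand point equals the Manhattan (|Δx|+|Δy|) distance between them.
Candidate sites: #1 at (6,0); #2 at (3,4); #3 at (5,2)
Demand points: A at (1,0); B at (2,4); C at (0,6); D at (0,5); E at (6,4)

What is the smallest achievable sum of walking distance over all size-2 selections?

Open {#1, #2}.
  A→#1 5, B→#2 1, C→#2 5, D→#2 4, E→#2 3  ⇒ total 18.
Compare {#2, #3}: total 19.
Compare {#1, #3}: total 30.

18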